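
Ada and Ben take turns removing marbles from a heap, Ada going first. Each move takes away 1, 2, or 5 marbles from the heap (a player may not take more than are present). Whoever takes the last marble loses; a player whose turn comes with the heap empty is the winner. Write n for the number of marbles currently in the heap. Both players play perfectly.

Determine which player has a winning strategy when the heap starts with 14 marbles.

Use the standard recursion: the mover wins at a terminal position; elsewhere, the mover wins exactly when some move hands the opponent an L position.
n=0: no move; the opponent has just taken the last marble and therefore loses → W
n=1: L (sole option 0(W) is W)
n=2: W (go to 1, an L position)
n=3: W (go to 1, an L position)
n=4: L (options 3(W), 2(W) are all W)
n=5: W (go to 4, an L position)
n=6: W (go to 4, an L position)
n=7: L (options 6(W), 5(W), 2(W) are all W)
n=8: W (go to 7, an L position)
n=9: W (go to 7, an L position)
n=10: L (options 9(W), 8(W), 5(W) are all W)
n=11: W (go to 10, an L position)
n=12: W (go to 10, an L position)
n=13: L (options 12(W), 11(W), 8(W) are all W)
n=14: W (go to 13, an L position)
From 14 Ada can remove 1, leaving 13, reaching an L position.

Ada wins.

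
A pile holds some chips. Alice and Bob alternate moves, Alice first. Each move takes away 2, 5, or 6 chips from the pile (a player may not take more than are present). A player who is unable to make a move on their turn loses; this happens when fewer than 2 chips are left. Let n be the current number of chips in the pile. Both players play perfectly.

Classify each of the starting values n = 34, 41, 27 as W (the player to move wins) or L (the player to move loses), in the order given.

Positions with no move are L. A position that does have a move is losing for the player to move precisely when every available move leads to a winning position for the opponent. Fill in the labels:
n=0: no move → L
n=1: no move → L
n=2: W (go to 0, an L position)
n=3: W (go to 1, an L position)
n=4: L (sole option 2(W) is W)
n=5: W (go to 0, an L position)
n=6: W (go to 4, an L position)
n=7: W (go to 1, an L position)
n=8: L (options 6(W), 3(W), 2(W) are all W)
n=9: W (go to 4, an L position)
n=10: W (go to 8, an L position)
n=11: L (options 9(W), 6(W), 5(W) are all W)
n=12: L (options 10(W), 7(W), 6(W) are all W)
n=13: W (go to 11, an L position)
n=14: W (go to 12, an L position)
n=15: L (options 13(W), 10(W), 9(W) are all W)
n=16: W (go to 11, an L position)
n=17: W (go to 15, an L position)
n=18: W (go to 12, an L position)
n=19: L (options 17(W), 14(W), 13(W) are all W)
n=20: W (go to 15, an L position)
n=21: W (go to 19, an L position)
n=22: L (options 20(W), 17(W), 16(W) are all W)
n=23: L (options 21(W), 18(W), 17(W) are all W)
n=24: W (go to 22, an L position)
n=25: W (go to 23, an L position)
n=26: L (options 24(W), 21(W), 20(W) are all W)
n=27: W (go to 22, an L position)
n=28: W (go to 26, an L position)
n=29: W (go to 23, an L position)
n=30: L (options 28(W), 25(W), 24(W) are all W)
n=31: W (go to 26, an L position)
n=32: W (go to 30, an L position)
n=33: L (options 31(W), 28(W), 27(W) are all W)
n=34: L (options 32(W), 29(W), 28(W) are all W)
n=35: W (go to 33, an L position)
n=36: W (go to 34, an L position)
n=37: L (options 35(W), 32(W), 31(W) are all W)
n=38: W (go to 33, an L position)
n=39: W (go to 37, an L position)
n=40: W (go to 34, an L position)
n=41: L (options 39(W), 36(W), 35(W) are all W)

34: L, 41: L, 27: W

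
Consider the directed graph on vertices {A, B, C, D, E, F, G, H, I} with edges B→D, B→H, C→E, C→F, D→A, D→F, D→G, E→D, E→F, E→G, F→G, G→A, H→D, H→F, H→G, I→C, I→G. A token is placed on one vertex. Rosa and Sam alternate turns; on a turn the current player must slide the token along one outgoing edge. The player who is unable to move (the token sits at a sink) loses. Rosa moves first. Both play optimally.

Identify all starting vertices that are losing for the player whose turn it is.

A, B, F, I

Positions with no move are L. A position that does have a move is losing for the player to move precisely when every available move leads to a winning position for the opponent. Fill in the labels:
Every edge goes from a vertex to one that appears earlier in the order A, G, F, D, H, E, B, C, I, so processing vertices in that order labels each vertex after all of its successors.
A: no outgoing edge → L
G: W (go to A, an L position)
F: L (sole option G(W) is W)
D: W (go to F, an L position)
H: W (go to F, an L position)
E: W (go to F, an L position)
B: L (options H(W), D(W) are all W)
C: W (go to F, an L position)
I: L (options C(W), G(W) are all W)
The losing starting vertices are exactly the entries labelled L in this table (4 of them).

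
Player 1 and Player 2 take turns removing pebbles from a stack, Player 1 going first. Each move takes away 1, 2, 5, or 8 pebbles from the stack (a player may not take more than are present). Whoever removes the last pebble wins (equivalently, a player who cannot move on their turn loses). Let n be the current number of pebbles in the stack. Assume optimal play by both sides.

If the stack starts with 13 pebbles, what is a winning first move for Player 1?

Remove 1, leaving 12.

Compute win/loss labels from the base case upward. A position with no move is L. Any other position is W if it can reach an L in one move, else L.
n=0: no move → L
n=1: W (go to 0, an L position)
n=2: W (go to 0, an L position)
n=3: L (options 2(W), 1(W) are all W)
n=4: W (go to 3, an L position)
n=5: W (go to 3, an L position)
n=6: L (options 5(W), 4(W), 1(W) are all W)
n=7: W (go to 6, an L position)
n=8: W (go to 6, an L position)
n=9: L (options 8(W), 7(W), 4(W), 1(W) are all W)
n=10: W (go to 9, an L position)
n=11: W (go to 9, an L position)
n=12: L (options 11(W), 10(W), 7(W), 4(W) are all W)
n=13: W (go to 12, an L position)
From 13, the L positions reachable in one move are: 12.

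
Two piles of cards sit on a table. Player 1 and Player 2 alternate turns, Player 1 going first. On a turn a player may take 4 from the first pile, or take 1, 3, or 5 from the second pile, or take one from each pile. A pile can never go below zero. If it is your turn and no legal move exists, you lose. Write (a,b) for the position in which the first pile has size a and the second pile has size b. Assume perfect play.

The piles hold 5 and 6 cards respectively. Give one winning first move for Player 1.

Compute win/loss labels from the base case upward. A position with no move is L. Any other position is W if it can reach an L in one move, else L.
No move ever increases a pile, so every position that can arise here has a ≤ 5 and b ≤ 6; it is enough to label the cells with 0 ≤ a ≤ 5 and 0 ≤ b ≤ 6.
Every move lowers a or b (never raises either), so fill the grid row by row in increasing a, and left to right within a row: each cell's successors are then already labelled.
      b=0  b=1  b=2  b=3  b=4  b=5  b=6
a=0:    L    W    L    W    L    W    L
a=1:    L    W    L    W    L    W    L
a=2:    L    W    L    W    L    W    L
a=3:    L    W    L    W    L    W    L
a=4:    W    W    W    W    W    W    W
a=5:    W    L    W    L    W    L    W
Cells with no legal move (terminal, hence L): (0,0), (1,0), (2,0), (3,0).
The remaining L cells, each justified by listing all of its moves:
(0,2): only reaches (0,1)(W), which is W → L
(0,4): only reaches (0,3)(W), (0,1)(W), all W → L
(0,6): only reaches (0,5)(W), (0,3)(W), (0,1)(W), all W → L
(1,2): only reaches (1,1)(W), (0,1)(W), all W → L
(1,4): only reaches (1,3)(W), (1,1)(W), (0,3)(W), all W → L
(1,6): only reaches (1,5)(W), (1,3)(W), (1,1)(W), (0,5)(W), all W → L
(2,2): only reaches (2,1)(W), (1,1)(W), all W → L
(2,4): only reaches (2,3)(W), (2,1)(W), (1,3)(W), all W → L
(2,6): only reaches (2,5)(W), (2,3)(W), (2,1)(W), (1,5)(W), all W → L
(3,2): only reaches (3,1)(W), (2,1)(W), all W → L
(3,4): only reaches (3,3)(W), (3,1)(W), (2,3)(W), all W → L
(3,6): only reaches (3,5)(W), (3,3)(W), (3,1)(W), (2,5)(W), all W → L
(5,1): only reaches (1,1)(W), (5,0)(W), (4,0)(W), all W → L
(5,3): only reaches (1,3)(W), (5,2)(W), (5,0)(W), (4,2)(W), all W → L
(5,5): only reaches (1,5)(W), (5,4)(W), (5,2)(W), (5,0)(W), (4,4)(W), all W → L
Every other cell has at least one move into one of the L cells above, so it is W.
From (5,6), the L positions reachable in one move are: (1,6), (5,5), (5,3), (5,1). Any move reaching one of these is winning.

Move to (1,6).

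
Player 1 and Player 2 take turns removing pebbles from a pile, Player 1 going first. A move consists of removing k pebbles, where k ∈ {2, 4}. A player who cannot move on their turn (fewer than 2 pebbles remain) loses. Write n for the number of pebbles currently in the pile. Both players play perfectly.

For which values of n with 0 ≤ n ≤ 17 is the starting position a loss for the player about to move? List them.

0, 1, 6, 7, 12, 13

Build the W/L table. Terminal = L. A non-terminal position is W if it has a move to some L; otherwise it is L.
n=0: no move → L
n=1: no move → L
n=2: reaches L-position 0 → W
n=3: reaches L-position 1 → W
n=4: reaches L-position 0 → W
n=5: reaches L-position 1 → W
n=6: only reaches 4(W), 2(W), all W → L
n=7: only reaches 5(W), 3(W), all W → L
n=8: reaches L-position 6 → W
n=9: reaches L-position 7 → W
n=10: reaches L-position 6 → W
n=11: reaches L-position 7 → W
n=12: only reaches 10(W), 8(W), all W → L
n=13: only reaches 11(W), 9(W), all W → L
n=14: reaches L-position 12 → W
n=15: reaches L-position 13 → W
n=16: reaches L-position 12 → W
n=17: reaches L-position 13 → W
Reading off the rows marked L gives the requested list; there are 6 such values of n.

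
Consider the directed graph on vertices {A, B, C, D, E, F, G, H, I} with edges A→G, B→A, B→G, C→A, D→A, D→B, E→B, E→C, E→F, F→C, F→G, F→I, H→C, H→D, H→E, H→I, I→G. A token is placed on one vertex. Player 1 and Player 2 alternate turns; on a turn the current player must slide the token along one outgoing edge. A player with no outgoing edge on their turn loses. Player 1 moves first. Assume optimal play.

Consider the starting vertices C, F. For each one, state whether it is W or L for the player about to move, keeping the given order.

Build the W/L table. Terminal = L. A non-terminal position is W if it has a move to some L; otherwise it is L.
Every edge goes from a vertex to one that appears earlier in the order G, A, C, B, I, F, E, D, H, so processing vertices in that order labels each vertex after all of its successors.
G: no outgoing edge → L
A: reaches L-position G → W
C: only reaches A(W), which is W → L
B: reaches L-position G → W
I: reaches L-position G → W
F: reaches L-position C → W
E: reaches L-position C → W
D: only reaches B(W), A(W), all W → L
H: reaches L-position D → W

C: L, F: W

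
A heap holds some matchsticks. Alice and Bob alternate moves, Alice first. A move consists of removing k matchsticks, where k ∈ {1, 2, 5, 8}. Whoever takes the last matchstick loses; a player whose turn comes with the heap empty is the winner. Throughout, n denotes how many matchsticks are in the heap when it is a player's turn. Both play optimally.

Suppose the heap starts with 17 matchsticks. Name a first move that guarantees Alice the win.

Work bottom-up. With no move the player to move wins. Otherwise the position is W if at least one move leads to an L position for the opponent, and L if every move leads to a W.
n=0: no move; the opponent has just taken the last matchstick and therefore loses → W
n=1: →0(W) only, which is W, so L
n=2: →1(L), so W
n=3: →1(L), so W
n=4: →3(W), 2(W) — all W, so L
n=5: →4(L), so W
n=6: →4(L), so W
n=7: →6(W), 5(W), 2(W) — all W, so L
n=8: →7(L), so W
n=9: →7(L), so W
n=10: →9(W), 8(W), 5(W), 2(W) — all W, so L
n=11: →10(L), so W
n=12: →10(L), so W
n=13: →12(W), 11(W), 8(W), 5(W) — all W, so L
n=14: →13(L), so W
n=15: →13(L), so W
n=16: →15(W), 14(W), 11(W), 8(W) — all W, so L
n=17: →16(L), so W
From 17, the L positions reachable in one move are: 16.

Remove 1, leaving 16.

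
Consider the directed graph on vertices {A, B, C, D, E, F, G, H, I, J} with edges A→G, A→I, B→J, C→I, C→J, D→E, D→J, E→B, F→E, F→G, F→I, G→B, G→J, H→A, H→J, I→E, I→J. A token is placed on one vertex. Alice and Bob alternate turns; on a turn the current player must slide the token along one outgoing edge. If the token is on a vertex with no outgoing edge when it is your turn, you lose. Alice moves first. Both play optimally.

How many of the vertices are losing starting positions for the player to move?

Classify positions by backward induction: terminal positions (no move available) are L. From any other position, the mover wins iff some move reaches an L.
Every edge goes from a vertex to one that appears earlier in the order J, B, E, D, I, G, A, C, H, F, so processing vertices in that order labels each vertex after all of its successors.
J: no outgoing edge → L
B: reaches L-position J → W
E: only reaches B(W), which is W → L
D: reaches L-position E → W
I: reaches L-position E → W
G: reaches L-position J → W
A: only reaches G(W), I(W), all W → L
C: reaches L-position J → W
H: reaches L-position A → W
F: reaches L-position E → W
The L vertices are A, E, J; that is 3 in all.

3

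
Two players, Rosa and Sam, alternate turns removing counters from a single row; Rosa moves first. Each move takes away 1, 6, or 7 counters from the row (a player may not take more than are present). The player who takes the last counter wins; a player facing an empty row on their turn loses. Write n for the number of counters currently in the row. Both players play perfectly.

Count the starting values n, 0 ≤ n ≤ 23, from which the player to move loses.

Classify positions by backward induction: terminal positions (no move available) are L. From any other position, the mover wins iff some move reaches an L.
n=0: no move → L
n=1: reaches L-position 0 → W
n=2: only reaches 1(W), which is W → L
n=3: reaches L-position 2 → W
n=4: only reaches 3(W), which is W → L
n=5: reaches L-position 4 → W
n=6: reaches L-position 0 → W
n=7: reaches L-position 0 → W
n=8: reaches L-position 2 → W
n=9: reaches L-position 2 → W
n=10: reaches L-position 4 → W
n=11: reaches L-position 4 → W
n=12: only reaches 11(W), 6(W), 5(W), all W → L
n=13: reaches L-position 12 → W
n=14: only reaches 13(W), 8(W), 7(W), all W → L
n=15: reaches L-position 14 → W
n=16: only reaches 15(W), 10(W), 9(W), all W → L
n=17: reaches L-position 16 → W
n=18: reaches L-position 12 → W
n=19: reaches L-position 12 → W
n=20: reaches L-position 14 → W
n=21: reaches L-position 14 → W
n=22: reaches L-position 16 → W
n=23: reaches L-position 16 → W
L entries with 0 ≤ n ≤ 23: n = 0, 2, 4, 12, 14, 16; that makes 6.

6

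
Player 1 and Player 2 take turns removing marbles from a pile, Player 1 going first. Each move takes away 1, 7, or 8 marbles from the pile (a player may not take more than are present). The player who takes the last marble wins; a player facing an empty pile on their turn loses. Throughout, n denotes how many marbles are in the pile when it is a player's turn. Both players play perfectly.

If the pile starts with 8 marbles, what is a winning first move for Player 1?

Remove 8, leaving 0.

Label each position W (a win for the player to move) or L (a loss). A position with no legal move is L; any other position is W exactly when some move reaches an L, and L when every move reaches a W.
n=0: no move → L
n=1: reaches L-position 0 → W
n=2: only reaches 1(W), which is W → L
n=3: reaches L-position 2 → W
n=4: only reaches 3(W), which is W → L
n=5: reaches L-position 4 → W
n=6: only reaches 5(W), which is W → L
n=7: reaches L-position 6 → W
n=8: reaches L-position 0 → W
From 8, the L positions reachable in one move are: 0.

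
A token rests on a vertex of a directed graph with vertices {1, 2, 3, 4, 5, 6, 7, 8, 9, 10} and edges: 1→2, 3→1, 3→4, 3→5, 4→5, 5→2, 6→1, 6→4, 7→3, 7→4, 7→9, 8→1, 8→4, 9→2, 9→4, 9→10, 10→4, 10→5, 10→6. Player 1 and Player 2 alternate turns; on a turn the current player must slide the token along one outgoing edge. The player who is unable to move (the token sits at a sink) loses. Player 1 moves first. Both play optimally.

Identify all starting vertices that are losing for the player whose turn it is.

2, 4

Work bottom-up. With no move the player to move loses. Otherwise the position is W if at least one move leads to an L position for the opponent, and L if every move leads to a W.
Every edge goes from a vertex to one that appears earlier in the order 2, 1, 5, 4, 6, 10, 8, 9, 3, 7, so processing vertices in that order labels each vertex after all of its successors.
2: no outgoing edge → L
1: reaches L-position 2 → W
5: reaches L-position 2 → W
4: only reaches 5(W), which is W → L
6: reaches L-position 4 → W
10: reaches L-position 4 → W
8: reaches L-position 4 → W
9: reaches L-position 4 → W
3: reaches L-position 4 → W
7: reaches L-position 4 → W
The losing starting vertices are exactly the entries labelled L in this table (2 of them).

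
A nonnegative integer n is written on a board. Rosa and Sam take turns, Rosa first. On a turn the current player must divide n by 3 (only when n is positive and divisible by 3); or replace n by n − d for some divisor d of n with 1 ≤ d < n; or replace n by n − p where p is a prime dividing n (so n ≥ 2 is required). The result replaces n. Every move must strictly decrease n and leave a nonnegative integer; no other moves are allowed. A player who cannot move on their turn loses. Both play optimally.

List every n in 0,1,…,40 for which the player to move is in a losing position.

Label each position W (a win for the player to move) or L (a loss). A position with no legal move is L; any other position is W exactly when some move reaches an L, and L when every move reaches a W.
n=0: no move → L
n=1: no move → L
n=2: can move to 0, which is L ⇒ W
n=3: can move to 0, which is L ⇒ W
n=4: moves to 2(W), 3(W); every one is W ⇒ L
n=5: can move to 0, which is L ⇒ W
n=6: can move to 4, which is L ⇒ W
n=7: can move to 0, which is L ⇒ W
n=8: can move to 4, which is L ⇒ W
n=9: moves to 3(W), 6(W), 8(W); every one is W ⇒ L
n=10: can move to 9, which is L ⇒ W
n=11: can move to 0, which is L ⇒ W
n=12: can move to 4, which is L ⇒ W
n=13: can move to 0, which is L ⇒ W
n=14: moves to 7(W), 12(W), 13(W); every one is W ⇒ L
n=15: can move to 14, which is L ⇒ W
n=16: can move to 14, which is L ⇒ W
n=17: can move to 0, which is L ⇒ W
n=18: can move to 9, which is L ⇒ W
n=19: can move to 0, which is L ⇒ W
n=20: moves to 10(W), 15(W), 16(W), 18(W), 19(W); every one is W ⇒ L
n=21: can move to 14, which is L ⇒ W
n=22: can move to 20, which is L ⇒ W
n=23: can move to 0, which is L ⇒ W
n=24: can move to 20, which is L ⇒ W
n=25: can move to 20, which is L ⇒ W
n=26: moves to 13(W), 24(W), 25(W); every one is W ⇒ L
n=27: can move to 9, which is L ⇒ W
n=28: can move to 14, which is L ⇒ W
n=29: can move to 0, which is L ⇒ W
n=30: can move to 20, which is L ⇒ W
n=31: can move to 0, which is L ⇒ W
n=32: moves to 16(W), 24(W), 28(W), 30(W), 31(W); every one is W ⇒ L
n=33: can move to 32, which is L ⇒ W
n=34: can move to 32, which is L ⇒ W
n=35: moves to 28(W), 30(W), 34(W); every one is W ⇒ L
n=36: can move to 32, which is L ⇒ W
n=37: can move to 0, which is L ⇒ W
n=38: moves to 19(W), 36(W), 37(W); every one is W ⇒ L
n=39: can move to 26, which is L ⇒ W
n=40: can move to 20, which is L ⇒ W
The losing starting values of n are exactly the entries labelled L in this table (10 of them).

0, 1, 4, 9, 14, 20, 26, 32, 35, 38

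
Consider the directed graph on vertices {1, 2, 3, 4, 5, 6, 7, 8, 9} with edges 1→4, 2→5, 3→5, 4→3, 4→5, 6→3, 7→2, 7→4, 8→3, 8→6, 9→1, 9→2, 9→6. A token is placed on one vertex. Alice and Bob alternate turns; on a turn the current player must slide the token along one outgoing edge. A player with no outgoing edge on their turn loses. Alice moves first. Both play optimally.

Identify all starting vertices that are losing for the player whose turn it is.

Work bottom-up. With no move the player to move loses. Otherwise the position is W if at least one move leads to an L position for the opponent, and L if every move leads to a W.
Every edge goes from a vertex to one that appears earlier in the order 5, 3, 4, 2, 6, 1, 8, 9, 7, so processing vertices in that order labels each vertex after all of its successors.
5: no outgoing edge → L
3: →5(L), so W
4: →5(L), so W
2: →5(L), so W
6: →3(W) only, which is W, so L
1: →4(W) only, which is W, so L
8: →6(L), so W
9: →1(L), so W
7: →2(W), 4(W) — all W, so L
Reading off the rows marked L gives the requested list; there are 4 such vertices.

1, 5, 6, 7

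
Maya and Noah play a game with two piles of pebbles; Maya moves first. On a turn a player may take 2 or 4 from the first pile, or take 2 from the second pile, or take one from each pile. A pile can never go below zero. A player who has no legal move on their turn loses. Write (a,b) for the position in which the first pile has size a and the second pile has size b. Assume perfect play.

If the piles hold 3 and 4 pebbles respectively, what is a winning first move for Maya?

Move to (1,4).

Classify positions by backward induction: terminal positions (no move available) are L. From any other position, the mover wins iff some move reaches an L.
No move ever increases a pile, so every position that can arise here has a ≤ 3 and b ≤ 4; it is enough to label the cells with 0 ≤ a ≤ 3 and 0 ≤ b ≤ 4.
Every move lowers a or b (never raises either), so fill the grid row by row in increasing a, and left to right within a row: each cell's successors are then already labelled.
      b=0  b=1  b=2  b=3  b=4
a=0:    L    L    W    W    L
a=1:    L    W    W    L    L
a=2:    W    W    L    L    W
a=3:    W    L    L    W    W
Cells with no legal move (terminal, hence L): (0,0), (0,1), (1,0).
The remaining L cells, each justified by listing all of its moves:
(0,4): L (sole option (0,2)(W) is W)
(1,3): L (options (1,1)(W), (0,2)(W) are all W)
(1,4): L (options (1,2)(W), (0,3)(W) are all W)
(2,2): L (options (0,2)(W), (2,0)(W), (1,1)(W) are all W)
(2,3): L (options (0,3)(W), (2,1)(W), (1,2)(W) are all W)
(3,1): L (options (1,1)(W), (2,0)(W) are all W)
(3,2): L (options (1,2)(W), (3,0)(W), (2,1)(W) are all W)
Every other cell has at least one move into one of the L cells above, so it is W.
From (3,4), the L positions reachable in one move are: (1,4), (3,2), (2,3). Any move reaching one of these is winning.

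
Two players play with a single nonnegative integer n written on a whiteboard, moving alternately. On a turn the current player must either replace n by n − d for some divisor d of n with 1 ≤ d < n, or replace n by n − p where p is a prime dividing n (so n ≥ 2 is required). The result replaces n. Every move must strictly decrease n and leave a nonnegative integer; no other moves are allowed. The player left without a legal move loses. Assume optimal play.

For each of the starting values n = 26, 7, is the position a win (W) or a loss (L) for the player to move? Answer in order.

Classify positions by backward induction: terminal positions (no move available) are L. From any other position, the mover wins iff some move reaches an L.
n=0: no move → L
n=1: no move → L
n=2: can move to 0, which is L ⇒ W
n=3: can move to 0, which is L ⇒ W
n=4: moves to 2(W), 3(W); every one is W ⇒ L
n=5: can move to 0, which is L ⇒ W
n=6: can move to 4, which is L ⇒ W
n=7: can move to 0, which is L ⇒ W
n=8: can move to 4, which is L ⇒ W
n=9: moves to 6(W), 8(W); every one is W ⇒ L
n=10: can move to 9, which is L ⇒ W
n=11: can move to 0, which is L ⇒ W
n=12: can move to 9, which is L ⇒ W
n=13: can move to 0, which is L ⇒ W
n=14: moves to 7(W), 12(W), 13(W); every one is W ⇒ L
n=15: can move to 14, which is L ⇒ W
n=16: can move to 14, which is L ⇒ W
n=17: can move to 0, which is L ⇒ W
n=18: can move to 9, which is L ⇒ W
n=19: can move to 0, which is L ⇒ W
n=20: moves to 10(W), 15(W), 16(W), 18(W), 19(W); every one is W ⇒ L
n=21: can move to 14, which is L ⇒ W
n=22: can move to 20, which is L ⇒ W
n=23: can move to 0, which is L ⇒ W
n=24: can move to 20, which is L ⇒ W
n=25: can move to 20, which is L ⇒ W
n=26: moves to 13(W), 24(W), 25(W); every one is W ⇒ L

26: L, 7: W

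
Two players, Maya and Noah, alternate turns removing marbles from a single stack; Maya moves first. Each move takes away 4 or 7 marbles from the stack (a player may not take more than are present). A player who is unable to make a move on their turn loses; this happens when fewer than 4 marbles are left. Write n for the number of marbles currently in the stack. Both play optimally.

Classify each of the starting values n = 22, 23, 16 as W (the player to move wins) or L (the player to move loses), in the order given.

22: L, 23: L, 16: W

Classify positions by backward induction: terminal positions (no move available) are L. From any other position, the mover wins iff some move reaches an L.
n=0: no move → L
n=1: no move → L
n=2: no move → L
n=3: no move → L
n=4: →0(L), so W
n=5: →1(L), so W
n=6: →2(L), so W
n=7: →3(L), so W
n=8: →1(L), so W
n=9: →2(L), so W
n=10: →3(L), so W
n=11: →7(W), 4(W) — all W, so L
n=12: →8(W), 5(W) — all W, so L
n=13: →9(W), 6(W) — all W, so L
n=14: →10(W), 7(W) — all W, so L
n=15: →11(L), so W
n=16: →12(L), so W
n=17: →13(L), so W
n=18: →14(L), so W
n=19: →12(L), so W
n=20: →13(L), so W
n=21: →14(L), so W
n=22: →18(W), 15(W) — all W, so L
n=23: →19(W), 16(W) — all W, so L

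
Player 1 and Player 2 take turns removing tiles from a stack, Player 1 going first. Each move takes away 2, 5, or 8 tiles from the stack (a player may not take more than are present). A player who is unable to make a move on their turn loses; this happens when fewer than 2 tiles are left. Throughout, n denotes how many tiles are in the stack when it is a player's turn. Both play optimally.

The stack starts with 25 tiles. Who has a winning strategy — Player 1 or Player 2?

Player 1 wins.

Work bottom-up. With no move the player to move loses. Otherwise the position is W if at least one move leads to an L position for the opponent, and L if every move leads to a W.
n=0: no move → L
n=1: no move → L
n=2: can move to 0, which is L ⇒ W
n=3: can move to 1, which is L ⇒ W
n=4: the only move is to 2(W), a W ⇒ L
n=5: can move to 0, which is L ⇒ W
n=6: can move to 4, which is L ⇒ W
n=7: moves to 5(W), 2(W); every one is W ⇒ L
n=8: can move to 0, which is L ⇒ W
n=9: can move to 7, which is L ⇒ W
n=10: moves to 8(W), 5(W), 2(W); every one is W ⇒ L
n=11: moves to 9(W), 6(W), 3(W); every one is W ⇒ L
n=12: can move to 10, which is L ⇒ W
n=13: can move to 11, which is L ⇒ W
n=14: moves to 12(W), 9(W), 6(W); every one is W ⇒ L
n=15: can move to 10, which is L ⇒ W
n=16: can move to 14, which is L ⇒ W
n=17: moves to 15(W), 12(W), 9(W); every one is W ⇒ L
n=18: can move to 10, which is L ⇒ W
n=19: can move to 17, which is L ⇒ W
n=20: moves to 18(W), 15(W), 12(W); every one is W ⇒ L
n=21: moves to 19(W), 16(W), 13(W); every one is W ⇒ L
n=22: can move to 20, which is L ⇒ W
n=23: can move to 21, which is L ⇒ W
n=24: moves to 22(W), 19(W), 16(W); every one is W ⇒ L
n=25: can move to 20, which is L ⇒ W
The starting position 25 is W: Player 1 should remove 5, leaving 20, handing over an L position.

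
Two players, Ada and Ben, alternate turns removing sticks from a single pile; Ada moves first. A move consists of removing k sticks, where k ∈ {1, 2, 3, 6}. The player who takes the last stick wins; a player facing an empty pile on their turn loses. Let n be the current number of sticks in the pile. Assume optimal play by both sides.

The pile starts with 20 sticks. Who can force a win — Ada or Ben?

Build the W/L table. Terminal = L. A non-terminal position is W if it has a move to some L; otherwise it is L.
n=0: no move → L
n=1: →0(L), so W
n=2: →0(L), so W
n=3: →0(L), so W
n=4: →3(W), 2(W), 1(W) — all W, so L
n=5: →4(L), so W
n=6: →4(L), so W
n=7: →4(L), so W
n=8: →7(W), 6(W), 5(W), 2(W) — all W, so L
n=9: →8(L), so W
n=10: →8(L), so W
n=11: →8(L), so W
n=12: →11(W), 10(W), 9(W), 6(W) — all W, so L
n=13: →12(L), so W
n=14: →12(L), so W
n=15: →12(L), so W
n=16: →15(W), 14(W), 13(W), 10(W) — all W, so L
n=17: →16(L), so W
n=18: →16(L), so W
n=19: →16(L), so W
n=20: →19(W), 18(W), 17(W), 14(W) — all W, so L
Every move from 20 reaches a W position, so the mover loses.

Ben wins.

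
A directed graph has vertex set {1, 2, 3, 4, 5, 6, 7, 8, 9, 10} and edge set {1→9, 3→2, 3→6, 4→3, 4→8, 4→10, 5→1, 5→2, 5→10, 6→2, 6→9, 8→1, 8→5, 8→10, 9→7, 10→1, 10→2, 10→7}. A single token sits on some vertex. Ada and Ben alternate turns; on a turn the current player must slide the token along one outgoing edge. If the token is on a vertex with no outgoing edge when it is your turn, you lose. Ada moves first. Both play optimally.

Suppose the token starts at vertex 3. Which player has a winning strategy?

Positions with no move are L. A position that does have a move is losing for the player to move precisely when every available move leads to a winning position for the opponent. Fill in the labels:
Every edge goes from a vertex to one that appears earlier in the order 7, 2, 9, 1, 10, 6, 5, 8, 3, 4, so processing vertices in that order labels each vertex after all of its successors.
7: no outgoing edge → L
2: no outgoing edge → L
9: →7(L), so W
1: →9(W) only, which is W, so L
10: →1(L), so W
6: →2(L), so W
5: →1(L), so W
8: →1(L), so W
3: →2(L), so W
4: →3(W), 8(W), 10(W) — all W, so L
The starting position 3 is W: Ada should move to 2, handing over an L position.

Ada wins.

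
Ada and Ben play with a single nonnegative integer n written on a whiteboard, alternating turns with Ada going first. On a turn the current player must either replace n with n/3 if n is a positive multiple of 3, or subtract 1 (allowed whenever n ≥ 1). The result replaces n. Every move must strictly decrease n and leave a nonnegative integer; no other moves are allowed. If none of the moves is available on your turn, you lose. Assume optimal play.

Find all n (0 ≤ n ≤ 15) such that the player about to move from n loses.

Build the W/L table. Terminal = L. A non-terminal position is W if it has a move to some L; otherwise it is L.
n=0: no move → L
n=1: reaches L-position 0 → W
n=2: only reaches 1(W), which is W → L
n=3: reaches L-position 2 → W
n=4: only reaches 3(W), which is W → L
n=5: reaches L-position 4 → W
n=6: reaches L-position 2 → W
n=7: only reaches 6(W), which is W → L
n=8: reaches L-position 7 → W
n=9: only reaches 3(W), 8(W), all W → L
n=10: reaches L-position 9 → W
n=11: only reaches 10(W), which is W → L
n=12: reaches L-position 4 → W
n=13: only reaches 12(W), which is W → L
n=14: reaches L-position 13 → W
n=15: only reaches 5(W), 14(W), all W → L
Reading off the rows marked L gives the requested list; there are 8 such values of n.

0, 2, 4, 7, 9, 11, 13, 15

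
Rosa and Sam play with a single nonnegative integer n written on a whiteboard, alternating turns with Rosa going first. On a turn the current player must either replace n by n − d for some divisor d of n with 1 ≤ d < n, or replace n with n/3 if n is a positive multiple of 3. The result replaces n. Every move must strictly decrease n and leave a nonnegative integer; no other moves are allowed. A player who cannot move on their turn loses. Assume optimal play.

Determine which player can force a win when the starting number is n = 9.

Sam wins.

Classify positions by backward induction: terminal positions (no move available) are L. From any other position, the mover wins iff some move reaches an L.
n=0: no move → L
n=1: no move → L
n=2: W (go to 1, an L position)
n=3: W (go to 1, an L position)
n=4: L (options 2(W), 3(W) are all W)
n=5: W (go to 4, an L position)
n=6: W (go to 4, an L position)
n=7: L (sole option 6(W) is W)
n=8: W (go to 4, an L position)
n=9: L (options 3(W), 6(W), 8(W) are all W)
The starting position 9 is L: whatever Rosa does, the opponent receives a W position.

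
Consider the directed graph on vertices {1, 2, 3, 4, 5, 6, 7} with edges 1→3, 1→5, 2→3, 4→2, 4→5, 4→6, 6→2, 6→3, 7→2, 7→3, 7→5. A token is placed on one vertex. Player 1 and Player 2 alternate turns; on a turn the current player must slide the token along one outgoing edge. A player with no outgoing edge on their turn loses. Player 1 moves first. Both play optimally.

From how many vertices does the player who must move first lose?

Classify positions by backward induction: terminal positions (no move available) are L. From any other position, the mover wins iff some move reaches an L.
Every edge goes from a vertex to one that appears earlier in the order 5, 3, 2, 7, 6, 4, 1, so processing vertices in that order labels each vertex after all of its successors.
5: no outgoing edge → L
3: no outgoing edge → L
2: →3(L), so W
7: →3(L), so W
6: →3(L), so W
4: →5(L), so W
1: →3(L), so W
The L vertices are 3, 5; that is 2 in all.

2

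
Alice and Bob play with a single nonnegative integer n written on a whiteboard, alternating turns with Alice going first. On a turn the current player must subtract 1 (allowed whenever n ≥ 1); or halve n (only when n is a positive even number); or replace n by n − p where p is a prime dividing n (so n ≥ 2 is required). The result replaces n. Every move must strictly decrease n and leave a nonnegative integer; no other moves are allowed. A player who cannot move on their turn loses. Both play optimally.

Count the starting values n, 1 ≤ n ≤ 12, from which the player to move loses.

2

Use the standard recursion: the mover loses at a terminal position; elsewhere, the mover wins exactly when some move hands the opponent an L position.
n=0: no move → L
n=1: can move to 0, which is L ⇒ W
n=2: can move to 0, which is L ⇒ W
n=3: can move to 0, which is L ⇒ W
n=4: moves to 2(W), 3(W); every one is W ⇒ L
n=5: can move to 0, which is L ⇒ W
n=6: can move to 4, which is L ⇒ W
n=7: can move to 0, which is L ⇒ W
n=8: can move to 4, which is L ⇒ W
n=9: moves to 6(W), 8(W); every one is W ⇒ L
n=10: can move to 9, which is L ⇒ W
n=11: can move to 0, which is L ⇒ W
n=12: can move to 9, which is L ⇒ W
L entries with 1 ≤ n ≤ 12 (n=0 is outside the asked range and is not counted): n = 4, 9; that makes 2.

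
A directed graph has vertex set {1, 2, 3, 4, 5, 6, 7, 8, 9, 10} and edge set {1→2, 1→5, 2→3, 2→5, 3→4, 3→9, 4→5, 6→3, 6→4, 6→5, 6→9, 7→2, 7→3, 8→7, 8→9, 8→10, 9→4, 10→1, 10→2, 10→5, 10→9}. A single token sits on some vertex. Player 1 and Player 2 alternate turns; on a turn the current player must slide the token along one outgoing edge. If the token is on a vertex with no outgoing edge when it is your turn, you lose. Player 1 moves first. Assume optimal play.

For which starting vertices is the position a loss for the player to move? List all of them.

Use the standard recursion: the mover loses at a terminal position; elsewhere, the mover wins exactly when some move hands the opponent an L position.
Every edge goes from a vertex to one that appears earlier in the order 5, 4, 9, 3, 6, 2, 7, 1, 10, 8, so processing vertices in that order labels each vertex after all of its successors.
5: no outgoing edge → L
4: reaches L-position 5 → W
9: only reaches 4(W), which is W → L
3: reaches L-position 9 → W
6: reaches L-position 9 → W
2: reaches L-position 5 → W
7: only reaches 2(W), 3(W), all W → L
1: reaches L-position 5 → W
10: reaches L-position 9 → W
8: reaches L-position 7 → W
Reading off the rows marked L gives the requested list; there are 3 such vertices.

5, 7, 9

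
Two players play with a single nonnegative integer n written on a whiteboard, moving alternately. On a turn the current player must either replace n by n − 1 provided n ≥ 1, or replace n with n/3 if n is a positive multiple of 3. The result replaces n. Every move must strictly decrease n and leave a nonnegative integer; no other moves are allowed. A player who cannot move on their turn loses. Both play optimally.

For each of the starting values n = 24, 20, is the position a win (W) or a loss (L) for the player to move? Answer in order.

24: L, 20: W

Work bottom-up. With no move the player to move loses. Otherwise the position is W if at least one move leads to an L position for the opponent, and L if every move leads to a W.
n=0: no move → L
n=1: reaches L-position 0 → W
n=2: only reaches 1(W), which is W → L
n=3: reaches L-position 2 → W
n=4: only reaches 3(W), which is W → L
n=5: reaches L-position 4 → W
n=6: reaches L-position 2 → W
n=7: only reaches 6(W), which is W → L
n=8: reaches L-position 7 → W
n=9: only reaches 3(W), 8(W), all W → L
n=10: reaches L-position 9 → W
n=11: only reaches 10(W), which is W → L
n=12: reaches L-position 4 → W
n=13: only reaches 12(W), which is W → L
n=14: reaches L-position 13 → W
n=15: only reaches 5(W), 14(W), all W → L
n=16: reaches L-position 15 → W
n=17: only reaches 16(W), which is W → L
n=18: reaches L-position 17 → W
n=19: only reaches 18(W), which is W → L
n=20: reaches L-position 19 → W
n=21: reaches L-position 7 → W
n=22: only reaches 21(W), which is W → L
n=23: reaches L-position 22 → W
n=24: only reaches 8(W), 23(W), all W → L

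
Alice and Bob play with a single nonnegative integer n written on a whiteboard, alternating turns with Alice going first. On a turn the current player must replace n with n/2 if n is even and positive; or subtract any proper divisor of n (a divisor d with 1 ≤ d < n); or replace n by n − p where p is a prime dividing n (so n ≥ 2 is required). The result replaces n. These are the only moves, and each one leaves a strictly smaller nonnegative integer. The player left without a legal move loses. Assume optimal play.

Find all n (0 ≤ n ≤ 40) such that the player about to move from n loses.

Use the standard recursion: the mover loses at a terminal position; elsewhere, the mover wins exactly when some move hands the opponent an L position.
n=0: no move → L
n=1: no move → L
n=2: →0(L), so W
n=3: →0(L), so W
n=4: →2(W), 3(W) — all W, so L
n=5: →0(L), so W
n=6: →4(L), so W
n=7: →0(L), so W
n=8: →4(L), so W
n=9: →6(W), 8(W) — all W, so L
n=10: →9(L), so W
n=11: →0(L), so W
n=12: →9(L), so W
n=13: →0(L), so W
n=14: →7(W), 12(W), 13(W) — all W, so L
n=15: →14(L), so W
n=16: →14(L), so W
n=17: →0(L), so W
n=18: →9(L), so W
n=19: →0(L), so W
n=20: →10(W), 15(W), 16(W), 18(W), 19(W) — all W, so L
n=21: →14(L), so W
n=22: →20(L), so W
n=23: →0(L), so W
n=24: →20(L), so W
n=25: →20(L), so W
n=26: →13(W), 24(W), 25(W) — all W, so L
n=27: →26(L), so W
n=28: →14(L), so W
n=29: →0(L), so W
n=30: →20(L), so W
n=31: →0(L), so W
n=32: →16(W), 24(W), 28(W), 30(W), 31(W) — all W, so L
n=33: →32(L), so W
n=34: →32(L), so W
n=35: →28(W), 30(W), 34(W) — all W, so L
n=36: →32(L), so W
n=37: →0(L), so W
n=38: →19(W), 36(W), 37(W) — all W, so L
n=39: →26(L), so W
n=40: →20(L), so W
Reading off the rows marked L gives the requested list; there are 10 such values of n.

0, 1, 4, 9, 14, 20, 26, 32, 35, 38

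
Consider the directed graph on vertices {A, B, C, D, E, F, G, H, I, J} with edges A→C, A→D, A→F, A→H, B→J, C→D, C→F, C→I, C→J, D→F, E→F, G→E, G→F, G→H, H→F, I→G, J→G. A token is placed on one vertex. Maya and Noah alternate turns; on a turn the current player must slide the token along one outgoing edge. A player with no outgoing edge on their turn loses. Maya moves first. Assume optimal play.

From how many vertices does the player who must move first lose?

3

Classify positions by backward induction: terminal positions (no move available) are L. From any other position, the mover wins iff some move reaches an L.
Every edge goes from a vertex to one that appears earlier in the order F, E, H, G, I, J, D, B, C, A, so processing vertices in that order labels each vertex after all of its successors.
F: no outgoing edge → L
E: reaches L-position F → W
H: reaches L-position F → W
G: reaches L-position F → W
I: only reaches G(W), which is W → L
J: only reaches G(W), which is W → L
D: reaches L-position F → W
B: reaches L-position J → W
C: reaches L-position J → W
A: reaches L-position F → W
The L vertices are F, I, J; that is 3 in all.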